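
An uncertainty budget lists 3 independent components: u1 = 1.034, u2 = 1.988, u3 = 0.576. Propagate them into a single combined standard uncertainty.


uc = sqrt(1.034^2 + 1.988^2 + 0.576^2)
uc = sqrt(5.353076)
uc = 2.3137

2.3137


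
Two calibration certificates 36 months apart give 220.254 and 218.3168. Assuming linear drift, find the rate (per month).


rate = (v2 - v1) / months
= (218.3168 - 220.254) / 36
= -1.9372 / 36
= -0.0538

-0.0538


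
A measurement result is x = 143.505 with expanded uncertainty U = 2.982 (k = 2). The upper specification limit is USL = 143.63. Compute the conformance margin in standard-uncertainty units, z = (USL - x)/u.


u = U / k = 2.982 / 2 = 1.491
margin = |USL - x| = |143.63 - 143.505| = 0.125
z = margin / u = 0.125 / 1.491
z = 0.0838

0.0838


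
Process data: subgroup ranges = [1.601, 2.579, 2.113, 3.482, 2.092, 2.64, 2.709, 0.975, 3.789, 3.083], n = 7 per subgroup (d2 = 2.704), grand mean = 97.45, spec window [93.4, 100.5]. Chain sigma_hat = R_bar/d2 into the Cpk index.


R_bar = (1.601 + 2.579 + 2.113 + 3.482 + 2.092 + 2.64 + 2.709 + 0.975 + 3.789 + 3.083) / 10 = 2.5063
sigma = R_bar / d2 = 2.5063 / 2.704 = 0.92688609
Cp = (USL - LSL)/(6*sigma) = (100.5 - 93.4)/(6*0.92688609) = 1.2767
Cpu = (100.5 - 97.45)/(3*0.92688609) = 1.0969
Cpl = (97.45 - 93.4)/(3*0.92688609) = 1.4565
Cpk = min(Cpu, Cpl) = 1.0969

1.0969


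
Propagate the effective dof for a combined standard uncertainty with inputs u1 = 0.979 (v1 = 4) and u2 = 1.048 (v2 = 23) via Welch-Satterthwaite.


uc = sqrt(u1^2 + u2^2) = sqrt(0.979^2 + 1.048^2) = 1.4341356
v_eff = uc^4 / (u1^4/v1 + u2^4/v2)
= 1.4341356^4 / (0.979^4/4 + 1.048^4/23)
= 4.2301997 / 0.28209888
v_eff = 14.9955

14.9955


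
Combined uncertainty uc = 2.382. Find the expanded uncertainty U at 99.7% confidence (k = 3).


U = k * uc
U = 3 * 2.382
U = 7.1460

7.1460


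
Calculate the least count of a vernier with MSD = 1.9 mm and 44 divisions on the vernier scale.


LC = MSD / n_div
= 1.9 / 44
= 0.0432

0.0432


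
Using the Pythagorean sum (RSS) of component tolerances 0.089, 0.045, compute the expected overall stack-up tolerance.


RSS = sqrt(0.089^2 + 0.045^2)
= sqrt(0.009946)
= 0.0997

0.0997


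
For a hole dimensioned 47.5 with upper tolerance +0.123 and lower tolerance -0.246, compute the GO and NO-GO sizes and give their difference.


GO = nominal - lower_tol (smallest hole = maximum material condition)
GO = 47.5 - 0.246 = 47.254
NO-GO = nominal + upper_tol (largest hole = least material condition)
NO-GO = 47.5 + 0.123 = 47.623
spread = NO-GO - GO = 47.623 - 47.254 = 0.3690

0.3690


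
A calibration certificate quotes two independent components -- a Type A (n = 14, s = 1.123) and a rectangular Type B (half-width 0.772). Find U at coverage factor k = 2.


u_A = s / sqrt(n) = 1.123 / sqrt(14) = 0.30013437
u_B = half_width / sqrt(3) = 0.772 / sqrt(3) = 0.44571441
uc = sqrt(u_A^2 + u_B^2) = sqrt(0.30013437^2 + 0.44571441^2) = 0.53734716
U = k * uc = 2 * 0.53734716
U = 1.0747

1.0747


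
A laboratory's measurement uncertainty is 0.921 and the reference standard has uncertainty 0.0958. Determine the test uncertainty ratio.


TUR = u_lab / u_ref
= 0.921 / 0.0958
= 9.6138

9.6138


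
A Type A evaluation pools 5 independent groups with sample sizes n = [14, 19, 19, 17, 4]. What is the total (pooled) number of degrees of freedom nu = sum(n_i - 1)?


nu = sum_i (n_i - 1)
nu = ((14 - 1) + (19 - 1) + (19 - 1) + (17 - 1) + (4 - 1))
nu = 13 + 18 + 18 + 16 + 3
nu = 68

68


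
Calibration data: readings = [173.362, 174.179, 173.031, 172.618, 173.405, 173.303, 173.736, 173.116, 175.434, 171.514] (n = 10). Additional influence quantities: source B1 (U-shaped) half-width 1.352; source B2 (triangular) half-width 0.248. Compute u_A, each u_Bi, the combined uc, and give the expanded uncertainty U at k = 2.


mean = (173.362 + 174.179 + 173.031 + 172.618 + 173.405 + 173.303 + 173.736 + 173.116 + 175.434 + 171.514) / 10 = 173.3698
s = sqrt(sum((x - mean)^2)/(n-1)) = 1.0134642
u_A = s / sqrt(n) = 1.0134642 / sqrt(10) = 0.32048552
u_B1 = 1.352 / sqrt(2) = 0.95600837
u_B2 = 0.248 / sqrt(6) = 0.10124558
uc = sqrt(0.32048552^2 + 0.95600837^2 + 0.10124558^2) = 1.0133675
U = k * uc = 2 * 1.0133675
U = 2.0267

2.0267


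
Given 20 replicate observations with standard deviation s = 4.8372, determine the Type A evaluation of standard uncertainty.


u_A = s / sqrt(n)
u_A = 4.8372 / sqrt(20)
u_A = 4.8372 / 4.472136
u_A = 1.0816

1.0816


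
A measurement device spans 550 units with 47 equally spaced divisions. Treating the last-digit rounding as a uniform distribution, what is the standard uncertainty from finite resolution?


resolution = range / divisions
resolution = 550 / 47 = 11.702128
u_res = resolution / (2*sqrt(3))
u_res = 11.702128 / 3.4641016
u_res = 3.3781

3.3781


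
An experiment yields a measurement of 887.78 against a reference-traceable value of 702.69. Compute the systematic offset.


Systematic error = measured - true
= 887.78 - 702.69
= 185.0900

185.0900


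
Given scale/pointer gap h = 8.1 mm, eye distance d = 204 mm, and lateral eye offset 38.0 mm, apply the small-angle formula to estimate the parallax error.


error = h * offset / d
= 8.1 * 38.0 / 204
= 1.5088

1.5088


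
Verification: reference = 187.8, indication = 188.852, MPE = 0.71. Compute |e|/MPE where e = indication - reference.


e = indication - reference = 188.852 - 187.8 = 1.0520
|e| = 1.0520
ratio = |e| / MPE = 1.0520 / 0.71
ratio = 1.4817

1.4817


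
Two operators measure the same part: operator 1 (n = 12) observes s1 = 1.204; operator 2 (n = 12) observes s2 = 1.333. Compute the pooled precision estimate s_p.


s_p = sqrt(((n1-1)*s1^2 + (n2-1)*s2^2) / (n1+n2-2))
numerator = (12-1)*1.204^2 + (12-1)*1.333^2 = 15.945776 + 19.545779 = 35.491555
denominator = 12 + 12 - 2 = 22
s_p^2 = 35.491555 / 22 = 1.6132525
s_p = sqrt(1.6132525) = 1.2701

1.2701


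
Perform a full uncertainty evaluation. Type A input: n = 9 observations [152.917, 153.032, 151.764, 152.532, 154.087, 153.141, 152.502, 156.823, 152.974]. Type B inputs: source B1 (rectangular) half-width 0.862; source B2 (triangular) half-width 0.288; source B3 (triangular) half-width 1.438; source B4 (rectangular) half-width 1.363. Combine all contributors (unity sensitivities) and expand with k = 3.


mean = (152.917 + 153.032 + 151.764 + 152.532 + 154.087 + 153.141 + 152.502 + 156.823 + 152.974) / 9 = 153.308
s = sqrt(sum((x - mean)^2)/(n-1)) = 1.4562931
u_A = s / sqrt(n) = 1.4562931 / sqrt(9) = 0.48543103
u_B1 = 0.862 / sqrt(3) = 0.49767593
u_B2 = 0.288 / sqrt(6) = 0.11757551
u_B3 = 1.438 / sqrt(6) = 0.58706104
u_B4 = 1.363 / sqrt(3) = 0.78692842
uc = sqrt(0.48543103^2 + 0.49767593^2 + 0.11757551^2 + 0.58706104^2 + 0.78692842^2) = 1.2087372
U = k * uc = 3 * 1.2087372
U = 3.6262

3.6262


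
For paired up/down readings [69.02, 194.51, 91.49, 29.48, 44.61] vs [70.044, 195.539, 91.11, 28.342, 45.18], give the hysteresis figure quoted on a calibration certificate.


|69.02 - 70.044| = 1.0240
|194.51 - 195.539| = 1.0290
|91.49 - 91.11| = 0.3800
|29.48 - 28.342| = 1.1380
|44.61 - 45.18| = 0.5700
hysteresis = max(diffs) = 1.1380

1.1380


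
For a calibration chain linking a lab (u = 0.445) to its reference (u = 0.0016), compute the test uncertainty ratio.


TUR = u_lab / u_ref
= 0.445 / 0.0016
= 278.1250

278.1250


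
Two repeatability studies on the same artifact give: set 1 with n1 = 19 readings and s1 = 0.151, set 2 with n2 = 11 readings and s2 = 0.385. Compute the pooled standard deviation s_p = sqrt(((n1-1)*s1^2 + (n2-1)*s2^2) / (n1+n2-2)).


s_p = sqrt(((n1-1)*s1^2 + (n2-1)*s2^2) / (n1+n2-2))
numerator = (19-1)*0.151^2 + (11-1)*0.385^2 = 0.410418 + 1.48225 = 1.892668
denominator = 19 + 11 - 2 = 28
s_p^2 = 1.892668 / 28 = 0.067595286
s_p = sqrt(0.067595286) = 0.2600

0.2600


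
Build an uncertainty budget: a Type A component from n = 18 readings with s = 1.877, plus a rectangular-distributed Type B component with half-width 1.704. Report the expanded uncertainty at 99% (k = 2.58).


u_A = s / sqrt(n) = 1.877 / sqrt(18) = 0.44241314
u_B = half_width / sqrt(3) = 1.704 / sqrt(3) = 0.98380486
uc = sqrt(u_A^2 + u_B^2) = sqrt(0.44241314^2 + 0.98380486^2) = 1.0787036
U = k * uc = 2.58 * 1.0787036
U = 2.7831

2.7831


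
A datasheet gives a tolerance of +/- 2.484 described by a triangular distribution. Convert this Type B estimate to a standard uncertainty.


u_B = half_width / sqrt(6)
u_B = 2.484 / 2.4494897
u_B = 1.0141

1.0141


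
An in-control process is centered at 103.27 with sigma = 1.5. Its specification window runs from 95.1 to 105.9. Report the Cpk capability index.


Cpu = (USL - mean) / (3*sigma) = (105.9 - 103.27) / (3*1.5) = 0.5844
Cpl = (mean - LSL) / (3*sigma) = (103.27 - 95.1) / (3*1.5) = 1.8156
Cpk = min(Cpu, Cpl) = 0.5844

0.5844


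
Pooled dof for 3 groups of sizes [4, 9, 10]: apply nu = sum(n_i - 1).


nu = sum_i (n_i - 1)
nu = ((4 - 1) + (9 - 1) + (10 - 1))
nu = 3 + 8 + 9
nu = 20

20


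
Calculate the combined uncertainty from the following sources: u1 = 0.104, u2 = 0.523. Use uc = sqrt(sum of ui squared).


uc = sqrt(0.104^2 + 0.523^2)
uc = sqrt(0.284345)
uc = 0.5332

0.5332


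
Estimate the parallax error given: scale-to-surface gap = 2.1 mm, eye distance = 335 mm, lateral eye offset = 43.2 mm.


error = h * offset / d
= 2.1 * 43.2 / 335
= 0.2708

0.2708


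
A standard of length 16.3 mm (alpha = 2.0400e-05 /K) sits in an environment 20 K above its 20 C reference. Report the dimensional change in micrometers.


dL = L * alpha * dT
= 16.3 * 2.0400e-05 * 20
= 0.0066504 mm
dL_um = 0.0066504 * 1000 = 6.6504 um

6.6504


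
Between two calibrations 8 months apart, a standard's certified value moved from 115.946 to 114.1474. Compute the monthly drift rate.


rate = (v2 - v1) / months
= (114.1474 - 115.946) / 8
= -1.7986 / 8
= -0.2248

-0.2248


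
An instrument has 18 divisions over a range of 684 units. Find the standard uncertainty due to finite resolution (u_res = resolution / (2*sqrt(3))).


resolution = range / divisions
resolution = 684 / 18 = 38
u_res = resolution / (2*sqrt(3))
u_res = 38 / 3.4641016
u_res = 10.9697

10.9697


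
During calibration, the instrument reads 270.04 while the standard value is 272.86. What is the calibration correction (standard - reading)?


Correction = standard - reading
= 272.86 - 270.04
= 2.8200

2.8200


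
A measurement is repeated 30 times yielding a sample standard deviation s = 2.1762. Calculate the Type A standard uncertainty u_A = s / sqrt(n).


u_A = s / sqrt(n)
u_A = 2.1762 / sqrt(30)
u_A = 2.1762 / 5.4772256
u_A = 0.3973

0.3973


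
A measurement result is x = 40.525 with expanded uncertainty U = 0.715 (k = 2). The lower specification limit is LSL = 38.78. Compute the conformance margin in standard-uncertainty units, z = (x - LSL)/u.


u = U / k = 0.715 / 2 = 0.3575
margin = |LSL - x| = |38.78 - 40.525| = 1.745
z = margin / u = 1.745 / 0.3575
z = 4.8811

4.8811


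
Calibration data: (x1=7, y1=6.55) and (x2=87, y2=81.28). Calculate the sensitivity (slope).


slope = (y2 - y1) / (x2 - x1)
= (81.28 - 6.55) / (87 - 7)
= 74.7300 / 80
= 0.9341

0.9341


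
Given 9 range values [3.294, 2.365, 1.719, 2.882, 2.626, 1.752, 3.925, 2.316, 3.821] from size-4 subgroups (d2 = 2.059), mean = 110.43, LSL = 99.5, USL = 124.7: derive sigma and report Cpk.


R_bar = (3.294 + 2.365 + 1.719 + 2.882 + 2.626 + 1.752 + 3.925 + 2.316 + 3.821) / 9 = 2.7444444
sigma = R_bar / d2 = 2.7444444 / 2.059 = 1.3329016
Cp = (USL - LSL)/(6*sigma) = (124.7 - 99.5)/(6*1.3329016) = 3.1510
Cpu = (124.7 - 110.43)/(3*1.3329016) = 3.5687
Cpl = (110.43 - 99.5)/(3*1.3329016) = 2.7334
Cpk = min(Cpu, Cpl) = 2.7334

2.7334


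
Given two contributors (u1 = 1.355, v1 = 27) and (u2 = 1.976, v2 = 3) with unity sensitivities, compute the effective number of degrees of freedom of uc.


uc = sqrt(u1^2 + u2^2) = sqrt(1.355^2 + 1.976^2) = 2.3959551
v_eff = uc^4 / (u1^4/v1 + u2^4/v2)
= 2.3959551^4 / (1.355^4/27 + 1.976^4/3)
= 32.954498 / 5.206756
v_eff = 6.3292

6.3292


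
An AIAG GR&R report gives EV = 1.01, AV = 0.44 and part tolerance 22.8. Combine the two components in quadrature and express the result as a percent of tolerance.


GRR = sqrt(EV^2 + AV^2) = sqrt(1.01^2 + 0.44^2) = 1.1016805
%GRR = GRR / tol * 100 = 1.1016805 / 22.8 * 100
%GRR = 4.8319

4.8319


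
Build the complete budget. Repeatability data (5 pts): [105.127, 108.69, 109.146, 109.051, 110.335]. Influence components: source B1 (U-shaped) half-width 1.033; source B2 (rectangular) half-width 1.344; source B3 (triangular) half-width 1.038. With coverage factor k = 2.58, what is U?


mean = (105.127 + 108.69 + 109.146 + 109.051 + 110.335) / 5 = 108.4698
s = sqrt(sum((x - mean)^2)/(n-1)) = 1.9682994
u_A = s / sqrt(n) = 1.9682994 / sqrt(5) = 0.88025025
u_B1 = 1.033 / sqrt(2) = 0.7304413
u_B2 = 1.344 / sqrt(3) = 0.77595876
u_B3 = 1.038 / sqrt(6) = 0.42376173
uc = sqrt(0.88025025^2 + 0.7304413^2 + 0.77595876^2 + 0.42376173^2) = 1.4457078
U = k * uc = 2.58 * 1.4457078
U = 3.7299

3.7299


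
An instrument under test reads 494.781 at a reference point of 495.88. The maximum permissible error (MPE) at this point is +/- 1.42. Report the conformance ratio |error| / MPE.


e = indication - reference = 494.781 - 495.88 = -1.0990
|e| = 1.0990
ratio = |e| / MPE = 1.0990 / 1.42
ratio = 0.7739

0.7739


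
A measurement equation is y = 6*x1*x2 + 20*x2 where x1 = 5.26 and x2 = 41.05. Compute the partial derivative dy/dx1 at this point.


y = 6*x1*x2 + 20*x2
dy/dx1 = 6*x2
Evaluate at x2 = 41.05: c1 = 6 * 41.05
c1 = 246.3000

246.3000


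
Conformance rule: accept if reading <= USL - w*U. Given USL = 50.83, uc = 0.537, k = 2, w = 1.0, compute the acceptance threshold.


U = k * uc = 2 * 0.537 = 1.074
guard band g = w * U = 1.0 * 1.074 = 1.074
AL = USL - g = 50.83 - 1.074
AL = 49.7560

49.7560


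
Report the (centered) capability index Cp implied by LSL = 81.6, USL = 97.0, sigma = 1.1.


Cp = (USL - LSL) / (6 * sigma)
= (97.0 - 81.6) / (6 * 1.1)
= 15.4000 / 6.6000
= 2.3333

2.3333


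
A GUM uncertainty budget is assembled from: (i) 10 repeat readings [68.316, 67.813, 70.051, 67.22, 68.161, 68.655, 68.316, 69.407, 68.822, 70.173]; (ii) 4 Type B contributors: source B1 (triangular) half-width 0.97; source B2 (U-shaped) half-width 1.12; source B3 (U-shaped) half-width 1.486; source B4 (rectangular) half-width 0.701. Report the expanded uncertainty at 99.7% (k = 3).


mean = (68.316 + 67.813 + 70.051 + 67.22 + 68.161 + 68.655 + 68.316 + 69.407 + 68.822 + 70.173) / 10 = 68.6934
s = sqrt(sum((x - mean)^2)/(n-1)) = 0.94715096
u_A = s / sqrt(n) = 0.94715096 / sqrt(10) = 0.29951543
u_B1 = 0.97 / sqrt(6) = 0.39600084
u_B2 = 1.12 / sqrt(2) = 0.79195959
u_B3 = 1.486 / sqrt(2) = 1.0507607
u_B4 = 0.701 / sqrt(3) = 0.40472254
uc = sqrt(0.29951543^2 + 0.39600084^2 + 0.79195959^2 + 1.0507607^2 + 0.40472254^2) = 1.463429
U = k * uc = 3 * 1.463429
U = 4.3903

4.3903


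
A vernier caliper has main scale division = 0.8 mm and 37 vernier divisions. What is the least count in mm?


LC = MSD / n_div
= 0.8 / 37
= 0.0216

0.0216


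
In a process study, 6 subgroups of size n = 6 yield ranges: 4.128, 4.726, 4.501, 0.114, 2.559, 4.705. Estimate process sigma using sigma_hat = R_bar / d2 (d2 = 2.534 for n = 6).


R_bar = (4.128 + 4.726 + 4.501 + 0.114 + 2.559 + 4.705) / 6
R_bar = 20.733 / 6 = 3.4555
sigma_hat = R_bar / d2 = 3.4555 / 2.534 = 1.3637

1.3637


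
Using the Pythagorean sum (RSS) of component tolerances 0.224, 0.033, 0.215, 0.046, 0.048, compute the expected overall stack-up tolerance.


RSS = sqrt(0.224^2 + 0.033^2 + 0.215^2 + 0.046^2 + 0.048^2)
= sqrt(0.10191)
= 0.3192

0.3192


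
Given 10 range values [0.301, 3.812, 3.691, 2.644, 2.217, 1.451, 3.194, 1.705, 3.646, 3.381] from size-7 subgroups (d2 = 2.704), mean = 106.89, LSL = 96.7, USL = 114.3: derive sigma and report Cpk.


R_bar = (0.301 + 3.812 + 3.691 + 2.644 + 2.217 + 1.451 + 3.194 + 1.705 + 3.646 + 3.381) / 10 = 2.6042
sigma = R_bar / d2 = 2.6042 / 2.704 = 0.96309172
Cp = (USL - LSL)/(6*sigma) = (114.3 - 96.7)/(6*0.96309172) = 3.0457
Cpu = (114.3 - 106.89)/(3*0.96309172) = 2.5647
Cpl = (106.89 - 96.7)/(3*0.96309172) = 3.5268
Cpk = min(Cpu, Cpl) = 2.5647

2.5647


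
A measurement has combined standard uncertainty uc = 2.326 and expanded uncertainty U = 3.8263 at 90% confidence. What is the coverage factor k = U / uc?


k = U / uc
k = 3.8263 / 2.326
k = 1.645

1.645


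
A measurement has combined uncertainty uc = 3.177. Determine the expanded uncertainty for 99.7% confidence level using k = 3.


U = k * uc
U = 3 * 3.177
U = 9.5310

9.5310


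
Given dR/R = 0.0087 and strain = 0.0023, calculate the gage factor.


GF = (dR/R) / epsilon
= 0.0087 / 0.0023
= 3.7826

3.7826


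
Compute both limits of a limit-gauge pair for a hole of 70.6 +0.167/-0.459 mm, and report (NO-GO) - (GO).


GO = nominal - lower_tol (smallest hole = maximum material condition)
GO = 70.6 - 0.459 = 70.141
NO-GO = nominal + upper_tol (largest hole = least material condition)
NO-GO = 70.6 + 0.167 = 70.767
spread = NO-GO - GO = 70.767 - 70.141 = 0.6260

0.6260


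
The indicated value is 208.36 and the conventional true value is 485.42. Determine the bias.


Systematic error = measured - true
= 208.36 - 485.42
= -277.0600

-277.0600


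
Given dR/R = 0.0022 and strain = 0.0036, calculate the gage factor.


GF = (dR/R) / epsilon
= 0.0022 / 0.0036
= 0.6111

0.6111


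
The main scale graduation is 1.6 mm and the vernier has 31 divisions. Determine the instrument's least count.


LC = MSD / n_div
= 1.6 / 31
= 0.0516

0.0516


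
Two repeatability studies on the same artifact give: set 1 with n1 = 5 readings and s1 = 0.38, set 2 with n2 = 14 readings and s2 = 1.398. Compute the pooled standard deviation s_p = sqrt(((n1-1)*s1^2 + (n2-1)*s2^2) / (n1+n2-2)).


s_p = sqrt(((n1-1)*s1^2 + (n2-1)*s2^2) / (n1+n2-2))
numerator = (5-1)*0.38^2 + (14-1)*1.398^2 = 0.5776 + 25.407252 = 25.984852
denominator = 5 + 14 - 2 = 17
s_p^2 = 25.984852 / 17 = 1.5285207
s_p = sqrt(1.5285207) = 1.2363

1.2363


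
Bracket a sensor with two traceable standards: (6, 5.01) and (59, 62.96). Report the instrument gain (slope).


slope = (y2 - y1) / (x2 - x1)
= (62.96 - 5.01) / (59 - 6)
= 57.9500 / 53
= 1.0934

1.0934


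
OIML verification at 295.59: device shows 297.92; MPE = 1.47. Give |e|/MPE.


e = indication - reference = 297.92 - 295.59 = 2.3300
|e| = 2.3300
ratio = |e| / MPE = 2.3300 / 1.47
ratio = 1.5850

1.5850


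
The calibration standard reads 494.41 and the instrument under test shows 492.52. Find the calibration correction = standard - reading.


Correction = standard - reading
= 494.41 - 492.52
= 1.8900

1.8900


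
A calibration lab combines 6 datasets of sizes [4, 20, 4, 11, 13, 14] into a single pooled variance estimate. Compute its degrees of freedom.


nu = sum_i (n_i - 1)
nu = ((4 - 1) + (20 - 1) + (4 - 1) + (11 - 1) + (13 - 1) + (14 - 1))
nu = 3 + 19 + 3 + 10 + 12 + 13
nu = 60

60


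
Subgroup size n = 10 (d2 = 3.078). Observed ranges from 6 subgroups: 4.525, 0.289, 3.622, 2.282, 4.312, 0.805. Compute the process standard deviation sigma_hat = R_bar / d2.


R_bar = (4.525 + 0.289 + 3.622 + 2.282 + 4.312 + 0.805) / 6
R_bar = 15.835 / 6 = 2.6391667
sigma_hat = R_bar / d2 = 2.6391667 / 3.078 = 0.8574

0.8574


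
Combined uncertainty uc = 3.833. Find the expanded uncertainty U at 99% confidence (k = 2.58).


U = k * uc
U = 2.58 * 3.833
U = 9.8891

9.8891


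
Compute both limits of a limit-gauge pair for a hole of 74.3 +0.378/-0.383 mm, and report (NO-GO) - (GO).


GO = nominal - lower_tol (smallest hole = maximum material condition)
GO = 74.3 - 0.383 = 73.917
NO-GO = nominal + upper_tol (largest hole = least material condition)
NO-GO = 74.3 + 0.378 = 74.678
spread = NO-GO - GO = 74.678 - 73.917 = 0.7610

0.7610


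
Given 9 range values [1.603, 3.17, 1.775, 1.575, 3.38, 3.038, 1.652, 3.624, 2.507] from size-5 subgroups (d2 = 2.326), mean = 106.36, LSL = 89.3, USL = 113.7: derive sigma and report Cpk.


R_bar = (1.603 + 3.17 + 1.775 + 1.575 + 3.38 + 3.038 + 1.652 + 3.624 + 2.507) / 9 = 2.4804444
sigma = R_bar / d2 = 2.4804444 / 2.326 = 1.0663991
Cp = (USL - LSL)/(6*sigma) = (113.7 - 89.3)/(6*1.0663991) = 3.8135
Cpu = (113.7 - 106.36)/(3*1.0663991) = 2.2943
Cpl = (106.36 - 89.3)/(3*1.0663991) = 5.3326
Cpk = min(Cpu, Cpl) = 2.2943

2.2943


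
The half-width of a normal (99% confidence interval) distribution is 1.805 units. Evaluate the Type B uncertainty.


u_B = half_width / 2.576
u_B = 1.805 / 2.576
u_B = 0.7007

0.7007


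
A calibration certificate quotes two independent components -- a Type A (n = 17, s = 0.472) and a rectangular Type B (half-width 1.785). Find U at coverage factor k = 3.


u_A = s / sqrt(n) = 0.472 / sqrt(17) = 0.11447682
u_B = half_width / sqrt(3) = 1.785 / sqrt(3) = 1.0305702
uc = sqrt(u_A^2 + u_B^2) = sqrt(0.11447682^2 + 1.0305702^2) = 1.0369088
U = k * uc = 3 * 1.0369088
U = 3.1107

3.1107


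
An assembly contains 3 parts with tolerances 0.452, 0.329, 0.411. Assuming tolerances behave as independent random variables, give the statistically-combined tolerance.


RSS = sqrt(0.452^2 + 0.329^2 + 0.411^2)
= sqrt(0.481466)
= 0.6939

0.6939


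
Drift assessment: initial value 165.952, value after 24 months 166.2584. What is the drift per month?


rate = (v2 - v1) / months
= (166.2584 - 165.952) / 24
= 0.3064 / 24
= 0.0128

0.0128


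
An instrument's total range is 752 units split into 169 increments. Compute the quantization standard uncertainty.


resolution = range / divisions
resolution = 752 / 169 = 4.4497041
u_res = resolution / (2*sqrt(3))
u_res = 4.4497041 / 3.4641016
u_res = 1.2845

1.2845


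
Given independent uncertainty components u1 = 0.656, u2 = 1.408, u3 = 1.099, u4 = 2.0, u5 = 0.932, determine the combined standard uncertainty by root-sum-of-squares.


uc = sqrt(0.656^2 + 1.408^2 + 1.099^2 + 2.0^2 + 0.932^2)
uc = sqrt(8.489225)
uc = 2.9136

2.9136


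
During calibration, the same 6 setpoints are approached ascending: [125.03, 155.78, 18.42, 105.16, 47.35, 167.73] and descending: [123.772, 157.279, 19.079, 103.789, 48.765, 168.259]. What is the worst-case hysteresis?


|125.03 - 123.772| = 1.2580
|155.78 - 157.279| = 1.4990
|18.42 - 19.079| = 0.6590
|105.16 - 103.789| = 1.3710
|47.35 - 48.765| = 1.4150
|167.73 - 168.259| = 0.5290
hysteresis = max(diffs) = 1.4990

1.4990


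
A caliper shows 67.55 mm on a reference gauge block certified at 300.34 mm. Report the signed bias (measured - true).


Systematic error = measured - true
= 67.55 - 300.34
= -232.7900

-232.7900


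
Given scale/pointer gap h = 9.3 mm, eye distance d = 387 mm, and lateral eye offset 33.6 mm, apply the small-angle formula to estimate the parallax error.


error = h * offset / d
= 9.3 * 33.6 / 387
= 0.8074

0.8074


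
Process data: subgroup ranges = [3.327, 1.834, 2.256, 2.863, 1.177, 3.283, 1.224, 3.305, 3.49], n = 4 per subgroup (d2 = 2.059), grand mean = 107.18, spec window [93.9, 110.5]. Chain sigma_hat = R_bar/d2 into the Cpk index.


R_bar = (3.327 + 1.834 + 2.256 + 2.863 + 1.177 + 3.283 + 1.224 + 3.305 + 3.49) / 9 = 2.5287778
sigma = R_bar / d2 = 2.5287778 / 2.059 = 1.2281582
Cp = (USL - LSL)/(6*sigma) = (110.5 - 93.9)/(6*1.2281582) = 2.2527
Cpu = (110.5 - 107.18)/(3*1.2281582) = 0.9011
Cpl = (107.18 - 93.9)/(3*1.2281582) = 3.6043
Cpk = min(Cpu, Cpl) = 0.9011

0.9011


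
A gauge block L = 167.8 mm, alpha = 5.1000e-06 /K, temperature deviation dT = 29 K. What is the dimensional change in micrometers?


dL = L * alpha * dT
= 167.8 * 5.1000e-06 * 29
= 0.0248176 mm
dL_um = 0.0248176 * 1000 = 24.8176 um

24.8176


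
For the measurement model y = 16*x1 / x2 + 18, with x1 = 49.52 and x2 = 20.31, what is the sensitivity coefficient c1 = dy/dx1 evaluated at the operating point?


y = 16*x1 / x2 + 18
dy/dx1 = 16/x2
Evaluate at x2 = 20.31: c1 = 16 / 20.31
c1 = 0.7878

0.7878


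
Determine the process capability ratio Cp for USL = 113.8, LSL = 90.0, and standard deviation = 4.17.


Cp = (USL - LSL) / (6 * sigma)
= (113.8 - 90.0) / (6 * 4.17)
= 23.8000 / 25.0200
= 0.9512

0.9512


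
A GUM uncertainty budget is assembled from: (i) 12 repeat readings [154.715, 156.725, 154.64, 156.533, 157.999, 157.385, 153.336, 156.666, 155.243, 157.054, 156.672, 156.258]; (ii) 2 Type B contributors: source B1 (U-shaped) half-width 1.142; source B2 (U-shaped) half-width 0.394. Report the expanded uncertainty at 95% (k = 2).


mean = (154.715 + 156.725 + 154.64 + 156.533 + 157.999 + 157.385 + 153.336 + 156.666 + 155.243 + 157.054 + 156.672 + 156.258) / 12 = 156.1021667
s = sqrt(sum((x - mean)^2)/(n-1)) = 1.3430655
u_A = s / sqrt(n) = 1.3430655 / sqrt(12) = 0.38770961
u_B1 = 1.142 / sqrt(2) = 0.80751594
u_B2 = 0.394 / sqrt(2) = 0.27860007
uc = sqrt(0.38770961^2 + 0.80751594^2 + 0.27860007^2) = 0.93809314
U = k * uc = 2 * 0.93809314
U = 1.8762

1.8762


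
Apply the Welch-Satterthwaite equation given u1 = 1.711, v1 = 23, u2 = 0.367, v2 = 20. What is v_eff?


uc = sqrt(u1^2 + u2^2) = sqrt(1.711^2 + 0.367^2) = 1.7499171
v_eff = uc^4 / (u1^4/v1 + u2^4/v2)
= 1.7499171^4 / (1.711^4/23 + 0.367^4/20)
= 9.3771292 / 0.37353224
v_eff = 25.1039

25.1039


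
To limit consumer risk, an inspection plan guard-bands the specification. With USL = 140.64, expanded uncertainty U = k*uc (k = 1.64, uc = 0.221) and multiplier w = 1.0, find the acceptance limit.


U = k * uc = 1.64 * 0.221 = 0.36244
guard band g = w * U = 1.0 * 0.36244 = 0.36244
AL = USL - g = 140.64 - 0.36244
AL = 140.2776

140.2776


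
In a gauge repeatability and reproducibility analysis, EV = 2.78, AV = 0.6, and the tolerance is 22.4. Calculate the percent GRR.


GRR = sqrt(EV^2 + AV^2) = sqrt(2.78^2 + 0.6^2) = 2.8440113
%GRR = GRR / tol * 100 = 2.8440113 / 22.4 * 100
%GRR = 12.6965

12.6965


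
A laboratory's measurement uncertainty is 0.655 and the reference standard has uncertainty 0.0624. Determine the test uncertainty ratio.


TUR = u_lab / u_ref
= 0.655 / 0.0624
= 10.4968

10.4968


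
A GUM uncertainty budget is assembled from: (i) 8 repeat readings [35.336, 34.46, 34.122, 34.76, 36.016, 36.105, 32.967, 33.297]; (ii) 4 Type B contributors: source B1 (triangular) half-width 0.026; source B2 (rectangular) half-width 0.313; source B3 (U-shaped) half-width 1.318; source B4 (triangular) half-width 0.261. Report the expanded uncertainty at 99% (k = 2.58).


mean = (35.336 + 34.46 + 34.122 + 34.76 + 36.016 + 36.105 + 32.967 + 33.297) / 8 = 34.632875
s = sqrt(sum((x - mean)^2)/(n-1)) = 1.1613608
u_A = s / sqrt(n) = 1.1613608 / sqrt(8) = 0.41060305
u_B1 = 0.026 / sqrt(6) = 0.010614456
u_B2 = 0.313 / sqrt(3) = 0.18071063
u_B3 = 1.318 / sqrt(2) = 0.93196674
u_B4 = 0.261 / sqrt(6) = 0.1065528
uc = sqrt(0.41060305^2 + 0.010614456^2 + 0.18071063^2 + 0.93196674^2 + 0.1065528^2) = 1.0398458
U = k * uc = 2.58 * 1.0398458
U = 2.6828

2.6828


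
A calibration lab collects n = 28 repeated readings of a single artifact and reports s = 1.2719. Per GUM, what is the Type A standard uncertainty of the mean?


u_A = s / sqrt(n)
u_A = 1.2719 / sqrt(28)
u_A = 1.2719 / 5.2915026
u_A = 0.2404

0.2404


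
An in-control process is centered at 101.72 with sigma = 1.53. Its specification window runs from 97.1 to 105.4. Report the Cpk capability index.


Cpu = (USL - mean) / (3*sigma) = (105.4 - 101.72) / (3*1.53) = 0.8017
Cpl = (mean - LSL) / (3*sigma) = (101.72 - 97.1) / (3*1.53) = 1.0065
Cpk = min(Cpu, Cpl) = 0.8017

0.8017


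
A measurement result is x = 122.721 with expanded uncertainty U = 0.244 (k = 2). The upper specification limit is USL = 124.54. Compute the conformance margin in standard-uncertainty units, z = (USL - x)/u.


u = U / k = 0.244 / 2 = 0.122
margin = |USL - x| = |124.54 - 122.721| = 1.819
z = margin / u = 1.819 / 0.122
z = 14.9098

14.9098


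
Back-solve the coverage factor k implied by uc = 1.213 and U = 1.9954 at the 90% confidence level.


k = U / uc
k = 1.9954 / 1.213
k = 1.645

1.645


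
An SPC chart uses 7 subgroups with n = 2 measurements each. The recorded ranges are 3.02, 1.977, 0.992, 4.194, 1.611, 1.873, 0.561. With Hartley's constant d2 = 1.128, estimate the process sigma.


R_bar = (3.02 + 1.977 + 0.992 + 4.194 + 1.611 + 1.873 + 0.561) / 7
R_bar = 14.228 / 7 = 2.0325714
sigma_hat = R_bar / d2 = 2.0325714 / 1.128 = 1.8019

1.8019


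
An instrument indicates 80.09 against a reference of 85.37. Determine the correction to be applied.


Correction = standard - reading
= 85.37 - 80.09
= 5.2800

5.2800


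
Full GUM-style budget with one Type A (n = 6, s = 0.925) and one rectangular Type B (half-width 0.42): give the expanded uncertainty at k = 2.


u_A = s / sqrt(n) = 0.925 / sqrt(6) = 0.37762967
u_B = half_width / sqrt(3) = 0.42 / sqrt(3) = 0.24248711
uc = sqrt(u_A^2 + u_B^2) = sqrt(0.37762967^2 + 0.24248711^2) = 0.44878076
U = k * uc = 2 * 0.44878076
U = 0.8976

0.8976


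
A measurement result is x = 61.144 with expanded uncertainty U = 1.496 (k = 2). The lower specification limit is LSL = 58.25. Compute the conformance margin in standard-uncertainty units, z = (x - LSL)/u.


u = U / k = 1.496 / 2 = 0.748
margin = |LSL - x| = |58.25 - 61.144| = 2.894
z = margin / u = 2.894 / 0.748
z = 3.8690

3.8690


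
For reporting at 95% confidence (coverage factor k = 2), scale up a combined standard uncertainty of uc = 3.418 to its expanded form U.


U = k * uc
U = 2 * 3.418
U = 6.8360

6.8360


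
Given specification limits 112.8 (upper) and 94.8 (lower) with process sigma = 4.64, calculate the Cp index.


Cp = (USL - LSL) / (6 * sigma)
= (112.8 - 94.8) / (6 * 4.64)
= 18.0000 / 27.8400
= 0.6466

0.6466


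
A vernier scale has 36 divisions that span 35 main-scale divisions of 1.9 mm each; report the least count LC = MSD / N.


LC = MSD / n_div
= 1.9 / 36
= 0.0528

0.0528


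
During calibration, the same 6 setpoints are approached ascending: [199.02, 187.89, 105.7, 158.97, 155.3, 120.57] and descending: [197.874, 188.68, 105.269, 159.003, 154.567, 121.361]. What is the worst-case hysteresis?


|199.02 - 197.874| = 1.1460
|187.89 - 188.68| = 0.7900
|105.7 - 105.269| = 0.4310
|158.97 - 159.003| = 0.0330
|155.3 - 154.567| = 0.7330
|120.57 - 121.361| = 0.7910
hysteresis = max(diffs) = 1.1460

1.1460


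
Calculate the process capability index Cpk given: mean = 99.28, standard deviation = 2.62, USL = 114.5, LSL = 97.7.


Cpu = (USL - mean) / (3*sigma) = (114.5 - 99.28) / (3*2.62) = 1.9364
Cpl = (mean - LSL) / (3*sigma) = (99.28 - 97.7) / (3*2.62) = 0.2010
Cpk = min(Cpu, Cpl) = 0.2010

0.2010


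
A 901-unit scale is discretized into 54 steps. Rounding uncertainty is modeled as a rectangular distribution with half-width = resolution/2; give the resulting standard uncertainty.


resolution = range / divisions
resolution = 901 / 54 = 16.685185
u_res = resolution / (2*sqrt(3))
u_res = 16.685185 / 3.4641016
u_res = 4.8166

4.8166


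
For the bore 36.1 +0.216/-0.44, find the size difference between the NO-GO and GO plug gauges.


GO = nominal - lower_tol (smallest hole = maximum material condition)
GO = 36.1 - 0.44 = 35.66
NO-GO = nominal + upper_tol (largest hole = least material condition)
NO-GO = 36.1 + 0.216 = 36.316
spread = NO-GO - GO = 36.316 - 35.66 = 0.6560

0.6560


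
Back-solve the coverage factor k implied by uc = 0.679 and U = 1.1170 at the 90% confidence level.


k = U / uc
k = 1.1170 / 0.679
k = 1.645

1.645


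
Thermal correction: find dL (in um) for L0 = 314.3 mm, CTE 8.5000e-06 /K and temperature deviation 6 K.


dL = L * alpha * dT
= 314.3 * 8.5000e-06 * 6
= 0.0160293 mm
dL_um = 0.0160293 * 1000 = 16.0293 um

16.0293


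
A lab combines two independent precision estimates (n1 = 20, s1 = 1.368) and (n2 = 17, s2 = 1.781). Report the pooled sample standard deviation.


s_p = sqrt(((n1-1)*s1^2 + (n2-1)*s2^2) / (n1+n2-2))
numerator = (20-1)*1.368^2 + (17-1)*1.781^2 = 35.557056 + 50.751376 = 86.308432
denominator = 20 + 17 - 2 = 35
s_p^2 = 86.308432 / 35 = 2.4659552
s_p = sqrt(2.4659552) = 1.5703

1.5703


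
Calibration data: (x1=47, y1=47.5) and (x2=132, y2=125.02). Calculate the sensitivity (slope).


slope = (y2 - y1) / (x2 - x1)
= (125.02 - 47.5) / (132 - 47)
= 77.5200 / 85
= 0.9120

0.9120


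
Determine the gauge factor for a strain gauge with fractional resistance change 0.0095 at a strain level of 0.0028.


GF = (dR/R) / epsilon
= 0.0095 / 0.0028
= 3.3929

3.3929


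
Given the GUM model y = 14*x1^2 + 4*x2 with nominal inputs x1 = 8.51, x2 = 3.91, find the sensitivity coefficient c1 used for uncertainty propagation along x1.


y = 14*x1^2 + 4*x2
dy/dx1 = 2*14*x1
Evaluate at x1 = 8.51: c1 = 28 * 8.51
c1 = 238.2800

238.2800


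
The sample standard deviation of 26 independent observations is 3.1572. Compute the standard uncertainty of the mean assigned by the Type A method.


u_A = s / sqrt(n)
u_A = 3.1572 / sqrt(26)
u_A = 3.1572 / 5.0990195
u_A = 0.6192

0.6192


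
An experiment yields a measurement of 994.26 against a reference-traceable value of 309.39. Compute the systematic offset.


Systematic error = measured - true
= 994.26 - 309.39
= 684.8700

684.8700


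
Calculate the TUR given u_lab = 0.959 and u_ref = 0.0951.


TUR = u_lab / u_ref
= 0.959 / 0.0951
= 10.0841

10.0841


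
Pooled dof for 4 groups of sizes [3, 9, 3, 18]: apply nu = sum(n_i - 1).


nu = sum_i (n_i - 1)
nu = ((3 - 1) + (9 - 1) + (3 - 1) + (18 - 1))
nu = 2 + 8 + 2 + 17
nu = 29

29


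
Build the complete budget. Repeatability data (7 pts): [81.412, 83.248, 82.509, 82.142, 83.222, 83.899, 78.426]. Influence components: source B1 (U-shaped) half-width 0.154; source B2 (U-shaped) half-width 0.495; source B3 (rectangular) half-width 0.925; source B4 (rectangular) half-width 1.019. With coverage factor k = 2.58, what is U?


mean = (81.412 + 83.248 + 82.509 + 82.142 + 83.222 + 83.899 + 78.426) / 7 = 82.12257143
s = sqrt(sum((x - mean)^2)/(n-1)) = 1.8234714
u_A = s / sqrt(n) = 1.8234714 / sqrt(7) = 0.68920741
u_B1 = 0.154 / sqrt(2) = 0.10889444
u_B2 = 0.495 / sqrt(2) = 0.35001786
u_B3 = 0.925 / sqrt(3) = 0.534049
u_B4 = 1.019 / sqrt(3) = 0.58831992
uc = sqrt(0.68920741^2 + 0.10889444^2 + 0.35001786^2 + 0.534049^2 + 0.58831992^2) = 1.1138698
U = k * uc = 2.58 * 1.1138698
U = 2.8738

2.8738


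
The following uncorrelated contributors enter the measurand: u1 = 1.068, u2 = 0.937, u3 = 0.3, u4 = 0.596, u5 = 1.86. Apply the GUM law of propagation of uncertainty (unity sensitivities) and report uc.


uc = sqrt(1.068^2 + 0.937^2 + 0.3^2 + 0.596^2 + 1.86^2)
uc = sqrt(5.923409)
uc = 2.4338

2.4338


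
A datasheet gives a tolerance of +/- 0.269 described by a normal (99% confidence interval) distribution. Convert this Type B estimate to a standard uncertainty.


u_B = half_width / 2.576
u_B = 0.269 / 2.576
u_B = 0.1044

0.1044


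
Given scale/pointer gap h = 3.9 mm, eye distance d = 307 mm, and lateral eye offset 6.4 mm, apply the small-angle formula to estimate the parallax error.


error = h * offset / d
= 3.9 * 6.4 / 307
= 0.0813

0.0813


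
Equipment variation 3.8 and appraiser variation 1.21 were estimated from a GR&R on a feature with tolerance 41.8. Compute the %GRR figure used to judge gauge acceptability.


GRR = sqrt(EV^2 + AV^2) = sqrt(3.8^2 + 1.21^2) = 3.9879945
%GRR = GRR / tol * 100 = 3.9879945 / 41.8 * 100
%GRR = 9.5407

9.5407


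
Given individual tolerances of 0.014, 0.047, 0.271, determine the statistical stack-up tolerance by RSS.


RSS = sqrt(0.014^2 + 0.047^2 + 0.271^2)
= sqrt(0.075846)
= 0.2754

0.2754


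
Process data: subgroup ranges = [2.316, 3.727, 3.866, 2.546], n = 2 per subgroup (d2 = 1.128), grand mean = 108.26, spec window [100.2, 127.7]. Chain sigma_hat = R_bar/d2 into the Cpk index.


R_bar = (2.316 + 3.727 + 3.866 + 2.546) / 4 = 3.11375
sigma = R_bar / d2 = 3.11375 / 1.128 = 2.7604167
Cp = (USL - LSL)/(6*sigma) = (127.7 - 100.2)/(6*2.7604167) = 1.6604
Cpu = (127.7 - 108.26)/(3*2.7604167) = 2.3475
Cpl = (108.26 - 100.2)/(3*2.7604167) = 0.9733
Cpk = min(Cpu, Cpl) = 0.9733

0.9733


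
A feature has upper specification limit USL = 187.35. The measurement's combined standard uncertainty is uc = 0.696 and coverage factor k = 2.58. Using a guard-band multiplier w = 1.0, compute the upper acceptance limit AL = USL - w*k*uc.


U = k * uc = 2.58 * 0.696 = 1.79568
guard band g = w * U = 1.0 * 1.79568 = 1.79568
AL = USL - g = 187.35 - 1.79568
AL = 185.5543

185.5543


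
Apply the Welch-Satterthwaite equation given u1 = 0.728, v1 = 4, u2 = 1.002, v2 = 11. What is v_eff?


uc = sqrt(u1^2 + u2^2) = sqrt(0.728^2 + 1.002^2) = 1.2385427
v_eff = uc^4 / (u1^4/v1 + u2^4/v2)
= 1.2385427^4 / (0.728^4/4 + 1.002^4/11)
= 2.3531192 / 0.16185931
v_eff = 14.5381

14.5381


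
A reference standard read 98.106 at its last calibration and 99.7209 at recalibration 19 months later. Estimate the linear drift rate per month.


rate = (v2 - v1) / months
= (99.7209 - 98.106) / 19
= 1.6149 / 19
= 0.0850

0.0850


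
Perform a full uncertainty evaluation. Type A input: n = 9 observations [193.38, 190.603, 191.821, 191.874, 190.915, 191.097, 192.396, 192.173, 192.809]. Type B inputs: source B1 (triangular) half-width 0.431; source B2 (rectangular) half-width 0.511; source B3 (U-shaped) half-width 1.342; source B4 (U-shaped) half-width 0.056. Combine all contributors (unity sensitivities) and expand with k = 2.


mean = (193.38 + 190.603 + 191.821 + 191.874 + 190.915 + 191.097 + 192.396 + 192.173 + 192.809) / 9 = 191.8964444
s = sqrt(sum((x - mean)^2)/(n-1)) = 0.91113063
u_A = s / sqrt(n) = 0.91113063 / sqrt(9) = 0.30371021
u_B1 = 0.431 / sqrt(6) = 0.17595501
u_B2 = 0.511 / sqrt(3) = 0.29502599
u_B3 = 1.342 / sqrt(2) = 0.9489373
u_B4 = 0.056 / sqrt(2) = 0.03959798
uc = sqrt(0.30371021^2 + 0.17595501^2 + 0.29502599^2 + 0.9489373^2 + 0.03959798^2) = 1.0546518
U = k * uc = 2 * 1.0546518
U = 2.1093

2.1093


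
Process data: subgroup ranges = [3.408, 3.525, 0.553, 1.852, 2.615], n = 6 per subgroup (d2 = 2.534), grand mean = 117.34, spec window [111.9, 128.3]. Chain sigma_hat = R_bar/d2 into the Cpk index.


R_bar = (3.408 + 3.525 + 0.553 + 1.852 + 2.615) / 5 = 2.3906
sigma = R_bar / d2 = 2.3906 / 2.534 = 0.94340963
Cp = (USL - LSL)/(6*sigma) = (128.3 - 111.9)/(6*0.94340963) = 2.8973
Cpu = (128.3 - 117.34)/(3*0.94340963) = 3.8725
Cpl = (117.34 - 111.9)/(3*0.94340963) = 1.9221
Cpk = min(Cpu, Cpl) = 1.9221

1.9221


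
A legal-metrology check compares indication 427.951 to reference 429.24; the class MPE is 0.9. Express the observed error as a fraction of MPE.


e = indication - reference = 427.951 - 429.24 = -1.2890
|e| = 1.2890
ratio = |e| / MPE = 1.2890 / 0.9
ratio = 1.4322

1.4322


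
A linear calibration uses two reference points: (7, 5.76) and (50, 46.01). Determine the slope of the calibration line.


slope = (y2 - y1) / (x2 - x1)
= (46.01 - 5.76) / (50 - 7)
= 40.2500 / 43
= 0.9360

0.9360


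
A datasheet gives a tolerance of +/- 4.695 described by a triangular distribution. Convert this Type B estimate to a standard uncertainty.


u_B = half_width / sqrt(6)
u_B = 4.695 / 2.4494897
u_B = 1.9167

1.9167


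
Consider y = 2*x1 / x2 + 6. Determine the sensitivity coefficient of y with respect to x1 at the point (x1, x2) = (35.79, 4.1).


y = 2*x1 / x2 + 6
dy/dx1 = 2/x2
Evaluate at x2 = 4.1: c1 = 2 / 4.1
c1 = 0.4878

0.4878


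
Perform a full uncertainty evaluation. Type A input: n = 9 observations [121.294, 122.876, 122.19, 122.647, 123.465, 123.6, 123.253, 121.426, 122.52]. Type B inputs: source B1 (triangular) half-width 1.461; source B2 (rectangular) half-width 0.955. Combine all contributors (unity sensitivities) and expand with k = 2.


mean = (121.294 + 122.876 + 122.19 + 122.647 + 123.465 + 123.6 + 123.253 + 121.426 + 122.52) / 9 = 122.5856667
s = sqrt(sum((x - mean)^2)/(n-1)) = 0.82987815
u_A = s / sqrt(n) = 0.82987815 / sqrt(9) = 0.27662605
u_B1 = 1.461 / sqrt(6) = 0.59645075
u_B2 = 0.955 / sqrt(3) = 0.55136951
uc = sqrt(0.27662605^2 + 0.59645075^2 + 0.55136951^2) = 0.85806981
U = k * uc = 2 * 0.85806981
U = 1.7161

1.7161
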